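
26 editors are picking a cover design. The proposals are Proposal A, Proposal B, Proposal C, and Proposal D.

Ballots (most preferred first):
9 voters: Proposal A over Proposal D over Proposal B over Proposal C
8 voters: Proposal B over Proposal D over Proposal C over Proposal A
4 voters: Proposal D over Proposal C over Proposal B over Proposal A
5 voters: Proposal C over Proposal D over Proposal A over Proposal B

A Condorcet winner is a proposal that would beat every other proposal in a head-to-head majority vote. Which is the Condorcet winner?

Proposal D

Proposal D vs Proposal A: 17–9
Proposal D vs Proposal B: 18–8
Proposal D vs Proposal C: 21–5
Proposal D beats every other proposal.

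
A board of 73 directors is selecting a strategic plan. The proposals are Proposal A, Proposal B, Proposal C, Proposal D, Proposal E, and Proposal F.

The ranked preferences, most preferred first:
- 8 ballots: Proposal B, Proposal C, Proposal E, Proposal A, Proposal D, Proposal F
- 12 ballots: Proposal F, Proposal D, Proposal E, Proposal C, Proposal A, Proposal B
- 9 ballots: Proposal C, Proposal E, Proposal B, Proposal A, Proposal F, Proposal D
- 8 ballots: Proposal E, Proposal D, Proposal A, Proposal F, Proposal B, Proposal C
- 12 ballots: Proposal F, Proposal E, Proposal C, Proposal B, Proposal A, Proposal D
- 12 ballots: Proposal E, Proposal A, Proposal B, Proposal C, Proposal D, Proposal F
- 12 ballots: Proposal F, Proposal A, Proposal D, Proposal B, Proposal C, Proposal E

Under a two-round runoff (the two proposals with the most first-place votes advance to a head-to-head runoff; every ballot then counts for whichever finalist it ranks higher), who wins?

Round 1 first-place votes: Proposal A 0, Proposal B 8, Proposal C 9, Proposal D 0, Proposal E 20, Proposal F 36. Proposal F and Proposal E advance.
Runoff: Proposal F is ranked above Proposal E on 36 ballots, Proposal E above Proposal F on 37.

Proposal E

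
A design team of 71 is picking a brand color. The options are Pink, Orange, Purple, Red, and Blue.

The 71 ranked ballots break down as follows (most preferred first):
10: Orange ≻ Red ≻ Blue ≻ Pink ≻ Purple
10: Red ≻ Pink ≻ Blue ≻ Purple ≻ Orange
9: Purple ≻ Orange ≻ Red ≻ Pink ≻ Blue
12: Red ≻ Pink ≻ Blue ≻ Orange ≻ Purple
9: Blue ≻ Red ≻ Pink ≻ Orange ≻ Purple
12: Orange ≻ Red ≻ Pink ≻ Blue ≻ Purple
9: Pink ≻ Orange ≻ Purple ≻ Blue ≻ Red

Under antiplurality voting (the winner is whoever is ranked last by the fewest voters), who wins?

Pink

Last-place votes: Pink 0, Orange 10, Purple 43, Red 9, Blue 9.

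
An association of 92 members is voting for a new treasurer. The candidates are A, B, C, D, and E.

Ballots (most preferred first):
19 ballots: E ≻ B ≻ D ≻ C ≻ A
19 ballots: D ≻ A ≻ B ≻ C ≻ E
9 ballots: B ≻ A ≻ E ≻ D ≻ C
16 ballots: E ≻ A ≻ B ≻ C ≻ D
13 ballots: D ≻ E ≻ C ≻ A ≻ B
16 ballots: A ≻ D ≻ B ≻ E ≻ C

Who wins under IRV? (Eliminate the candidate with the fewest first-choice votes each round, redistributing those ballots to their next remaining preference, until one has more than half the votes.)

Round 1: A 16, B 9, C 0, D 32, E 35. C eliminated.
Round 2: A 16, B 9, D 32, E 35. B eliminated.
Round 3: A 25, D 32, E 35. A eliminated.
Round 4: D 48, E 44. D has a majority (≥47).

D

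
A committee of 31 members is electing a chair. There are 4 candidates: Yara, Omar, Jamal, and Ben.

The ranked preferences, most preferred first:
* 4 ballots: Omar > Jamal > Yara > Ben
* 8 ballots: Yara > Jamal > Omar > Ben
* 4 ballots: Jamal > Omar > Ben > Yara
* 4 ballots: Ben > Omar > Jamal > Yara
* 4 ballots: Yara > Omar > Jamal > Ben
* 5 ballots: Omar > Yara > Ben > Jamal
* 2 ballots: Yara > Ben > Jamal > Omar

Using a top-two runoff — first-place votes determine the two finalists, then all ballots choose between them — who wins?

Omar

Round 1 first-place votes: Yara 14, Omar 9, Jamal 4, Ben 4. Yara and Omar advance.
Runoff: Yara is ranked above Omar on 14 ballots, Omar above Yara on 17.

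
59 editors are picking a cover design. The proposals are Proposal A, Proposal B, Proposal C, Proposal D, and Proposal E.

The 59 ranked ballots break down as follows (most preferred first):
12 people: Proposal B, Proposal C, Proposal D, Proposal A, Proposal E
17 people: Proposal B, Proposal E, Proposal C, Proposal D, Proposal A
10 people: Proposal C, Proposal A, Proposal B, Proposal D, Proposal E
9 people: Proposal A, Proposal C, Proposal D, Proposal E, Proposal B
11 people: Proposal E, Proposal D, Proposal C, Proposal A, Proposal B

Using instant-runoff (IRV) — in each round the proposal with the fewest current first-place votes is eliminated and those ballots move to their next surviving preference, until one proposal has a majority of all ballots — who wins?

Round 1: Proposal A 9, Proposal B 29, Proposal C 10, Proposal D 0, Proposal E 11. Proposal D eliminated.
Round 2: Proposal A 9, Proposal B 29, Proposal C 10, Proposal E 11. Proposal A eliminated.
Round 3: Proposal B 29, Proposal C 19, Proposal E 11. Proposal E eliminated.
Round 4: Proposal B 29, Proposal C 30. Proposal C has a majority (≥30).

Proposal C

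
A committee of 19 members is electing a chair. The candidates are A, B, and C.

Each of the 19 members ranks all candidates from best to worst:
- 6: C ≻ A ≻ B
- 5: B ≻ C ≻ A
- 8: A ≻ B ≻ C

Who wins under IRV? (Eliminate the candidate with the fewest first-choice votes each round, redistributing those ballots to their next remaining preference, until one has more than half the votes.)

Round 1: A 8, B 5, C 6. B eliminated.
Round 2: A 8, C 11. C has a majority (≥10).

C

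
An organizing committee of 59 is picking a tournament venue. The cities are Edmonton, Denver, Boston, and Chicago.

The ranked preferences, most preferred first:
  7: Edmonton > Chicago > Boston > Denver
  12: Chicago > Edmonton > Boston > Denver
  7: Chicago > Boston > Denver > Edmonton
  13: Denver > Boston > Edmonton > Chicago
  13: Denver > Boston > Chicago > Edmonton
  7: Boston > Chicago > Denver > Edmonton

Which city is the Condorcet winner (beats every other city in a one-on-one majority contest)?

Boston

Boston vs Edmonton: 40–19
Boston vs Denver: 33–26
Boston vs Chicago: 33–26
Boston beats every other city.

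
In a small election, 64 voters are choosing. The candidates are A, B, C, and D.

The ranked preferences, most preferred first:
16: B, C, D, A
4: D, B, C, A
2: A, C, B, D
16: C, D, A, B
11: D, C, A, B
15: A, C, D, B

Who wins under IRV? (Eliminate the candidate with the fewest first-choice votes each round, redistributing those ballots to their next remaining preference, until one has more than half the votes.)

C

Round 1: A 17, B 16, C 16, D 15. D eliminated.
Round 2: A 17, B 20, C 27. A eliminated.
Round 3: B 20, C 44. C has a majority (≥33).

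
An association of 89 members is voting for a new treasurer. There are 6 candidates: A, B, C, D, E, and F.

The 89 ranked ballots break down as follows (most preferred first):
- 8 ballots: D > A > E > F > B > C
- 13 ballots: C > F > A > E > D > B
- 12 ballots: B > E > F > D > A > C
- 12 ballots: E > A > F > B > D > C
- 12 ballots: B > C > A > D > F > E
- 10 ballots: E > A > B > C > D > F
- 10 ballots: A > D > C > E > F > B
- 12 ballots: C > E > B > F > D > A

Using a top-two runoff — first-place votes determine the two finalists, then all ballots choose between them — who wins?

Round 1 first-place votes: A 10, B 24, C 25, D 8, E 22, F 0. C and B advance.
Runoff: C is ranked above B on 35 ballots, B above C on 54.

B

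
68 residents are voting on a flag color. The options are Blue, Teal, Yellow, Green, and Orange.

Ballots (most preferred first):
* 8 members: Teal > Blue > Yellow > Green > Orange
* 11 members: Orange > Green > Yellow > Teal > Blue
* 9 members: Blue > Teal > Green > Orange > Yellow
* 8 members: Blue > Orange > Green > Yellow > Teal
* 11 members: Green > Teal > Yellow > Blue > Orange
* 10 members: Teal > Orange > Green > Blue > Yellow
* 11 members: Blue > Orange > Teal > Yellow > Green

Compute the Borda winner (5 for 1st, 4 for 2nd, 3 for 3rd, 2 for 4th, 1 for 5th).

Blue: 8×4 + 11×1 + 9×5 + 8×5 + 11×2 + 10×2 + 11×5 = 225
Teal: 8×5 + 11×2 + 9×4 + 8×1 + 11×4 + 10×5 + 11×3 = 233
Yellow: 8×3 + 11×3 + 9×1 + 8×2 + 11×3 + 10×1 + 11×2 = 147
Green: 8×2 + 11×4 + 9×3 + 8×3 + 11×5 + 10×3 + 11×1 = 207
Orange: 8×1 + 11×5 + 9×2 + 8×4 + 11×1 + 10×4 + 11×4 = 208

Teal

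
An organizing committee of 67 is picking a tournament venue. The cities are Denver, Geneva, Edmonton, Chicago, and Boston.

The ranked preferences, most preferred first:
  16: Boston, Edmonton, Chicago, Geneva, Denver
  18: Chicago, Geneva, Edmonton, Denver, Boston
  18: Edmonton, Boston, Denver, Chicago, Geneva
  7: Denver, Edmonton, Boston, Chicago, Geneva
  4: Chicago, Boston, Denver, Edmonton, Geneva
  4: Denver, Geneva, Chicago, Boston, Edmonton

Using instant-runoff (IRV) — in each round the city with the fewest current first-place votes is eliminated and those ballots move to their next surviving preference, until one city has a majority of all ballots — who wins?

Round 1: Denver 11, Geneva 0, Edmonton 18, Chicago 22, Boston 16. Geneva eliminated.
Round 2: Denver 11, Edmonton 18, Chicago 22, Boston 16. Denver eliminated.
Round 3: Edmonton 25, Chicago 26, Boston 16. Boston eliminated.
Round 4: Edmonton 41, Chicago 26. Edmonton has a majority (≥34).

Edmonton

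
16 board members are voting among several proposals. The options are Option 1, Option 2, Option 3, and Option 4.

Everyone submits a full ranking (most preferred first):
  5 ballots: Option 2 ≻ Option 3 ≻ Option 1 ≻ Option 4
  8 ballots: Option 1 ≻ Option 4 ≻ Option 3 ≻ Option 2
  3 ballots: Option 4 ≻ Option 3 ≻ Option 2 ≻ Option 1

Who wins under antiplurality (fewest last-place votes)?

Option 3

Last-place votes: Option 1 3, Option 2 8, Option 3 0, Option 4 5.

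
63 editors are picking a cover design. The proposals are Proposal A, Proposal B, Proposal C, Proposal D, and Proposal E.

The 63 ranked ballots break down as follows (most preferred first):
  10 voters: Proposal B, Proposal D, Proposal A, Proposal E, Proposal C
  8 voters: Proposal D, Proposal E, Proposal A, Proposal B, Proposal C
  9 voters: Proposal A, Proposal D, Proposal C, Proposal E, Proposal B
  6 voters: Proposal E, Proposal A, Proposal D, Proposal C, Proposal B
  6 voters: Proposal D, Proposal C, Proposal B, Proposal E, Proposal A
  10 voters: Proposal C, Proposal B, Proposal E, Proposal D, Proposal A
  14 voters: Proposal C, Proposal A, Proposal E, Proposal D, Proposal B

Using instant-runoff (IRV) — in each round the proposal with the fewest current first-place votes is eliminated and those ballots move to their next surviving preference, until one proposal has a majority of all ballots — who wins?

Proposal D

Round 1: Proposal A 9, Proposal B 10, Proposal C 24, Proposal D 14, Proposal E 6. Proposal E eliminated.
Round 2: Proposal A 15, Proposal B 10, Proposal C 24, Proposal D 14. Proposal B eliminated.
Round 3: Proposal A 15, Proposal C 24, Proposal D 24. Proposal A eliminated.
Round 4: Proposal C 24, Proposal D 39. Proposal D has a majority (≥32).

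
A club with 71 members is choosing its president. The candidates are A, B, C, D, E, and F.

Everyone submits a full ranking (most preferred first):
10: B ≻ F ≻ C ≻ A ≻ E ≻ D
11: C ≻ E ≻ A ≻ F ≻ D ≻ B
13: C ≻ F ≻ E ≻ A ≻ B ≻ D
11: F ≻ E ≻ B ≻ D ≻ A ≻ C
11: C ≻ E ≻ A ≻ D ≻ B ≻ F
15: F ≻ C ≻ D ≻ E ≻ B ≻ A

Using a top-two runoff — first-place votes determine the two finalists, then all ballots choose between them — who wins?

Round 1 first-place votes: A 0, B 10, C 35, D 0, E 0, F 26. C and F advance.
Runoff: C is ranked above F on 35 ballots, F above C on 36.

F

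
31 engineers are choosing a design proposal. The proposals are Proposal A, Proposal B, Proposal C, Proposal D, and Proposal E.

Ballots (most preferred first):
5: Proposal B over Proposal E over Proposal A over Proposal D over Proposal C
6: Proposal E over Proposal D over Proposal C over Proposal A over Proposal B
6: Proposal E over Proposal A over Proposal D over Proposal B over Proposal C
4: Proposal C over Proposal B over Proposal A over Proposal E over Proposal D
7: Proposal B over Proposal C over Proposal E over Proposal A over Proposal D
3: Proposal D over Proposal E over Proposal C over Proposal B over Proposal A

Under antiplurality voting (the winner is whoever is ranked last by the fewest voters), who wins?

Proposal E

Last-place votes: Proposal A 3, Proposal B 6, Proposal C 11, Proposal D 11, Proposal E 0.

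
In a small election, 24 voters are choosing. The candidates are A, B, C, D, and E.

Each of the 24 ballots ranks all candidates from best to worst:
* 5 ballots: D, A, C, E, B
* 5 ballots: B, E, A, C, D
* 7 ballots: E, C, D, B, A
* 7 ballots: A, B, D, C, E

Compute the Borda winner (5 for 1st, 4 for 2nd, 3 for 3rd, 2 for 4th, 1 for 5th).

A

A: 5×4 + 5×3 + 7×1 + 7×5 = 77
B: 5×1 + 5×5 + 7×2 + 7×4 = 72
C: 5×3 + 5×2 + 7×4 + 7×2 = 67
D: 5×5 + 5×1 + 7×3 + 7×3 = 72
E: 5×2 + 5×4 + 7×5 + 7×1 = 72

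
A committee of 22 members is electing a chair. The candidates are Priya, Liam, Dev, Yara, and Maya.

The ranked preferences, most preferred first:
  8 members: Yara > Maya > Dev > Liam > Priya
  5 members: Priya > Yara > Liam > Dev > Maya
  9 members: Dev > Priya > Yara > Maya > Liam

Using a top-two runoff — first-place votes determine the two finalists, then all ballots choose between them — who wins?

Yara

Round 1 first-place votes: Priya 5, Liam 0, Dev 9, Yara 8, Maya 0. Dev and Yara advance.
Runoff: Dev is ranked above Yara on 9 ballots, Yara above Dev on 13.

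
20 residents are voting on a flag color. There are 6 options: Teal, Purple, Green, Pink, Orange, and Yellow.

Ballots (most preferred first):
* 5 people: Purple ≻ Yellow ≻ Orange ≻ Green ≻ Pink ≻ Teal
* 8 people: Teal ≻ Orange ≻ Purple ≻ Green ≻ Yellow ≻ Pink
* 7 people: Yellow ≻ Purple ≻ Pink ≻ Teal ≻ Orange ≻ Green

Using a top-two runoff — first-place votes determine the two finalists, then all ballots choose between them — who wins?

Round 1 first-place votes: Teal 8, Purple 5, Green 0, Pink 0, Orange 0, Yellow 7. Teal and Yellow advance.
Runoff: Teal is ranked above Yellow on 8 ballots, Yellow above Teal on 12.

Yellow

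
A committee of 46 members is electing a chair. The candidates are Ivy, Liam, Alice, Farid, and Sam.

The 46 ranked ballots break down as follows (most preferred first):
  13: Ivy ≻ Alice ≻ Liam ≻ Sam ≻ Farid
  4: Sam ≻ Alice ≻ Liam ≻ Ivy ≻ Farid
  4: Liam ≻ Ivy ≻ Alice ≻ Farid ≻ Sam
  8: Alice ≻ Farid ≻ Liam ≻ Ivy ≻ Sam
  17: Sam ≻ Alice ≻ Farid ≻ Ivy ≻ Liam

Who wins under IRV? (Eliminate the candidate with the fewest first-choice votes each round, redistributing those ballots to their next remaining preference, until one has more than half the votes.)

Ivy

Round 1: Ivy 13, Liam 4, Alice 8, Farid 0, Sam 21. Farid eliminated.
Round 2: Ivy 13, Liam 4, Alice 8, Sam 21. Liam eliminated.
Round 3: Ivy 17, Alice 8, Sam 21. Alice eliminated.
Round 4: Ivy 25, Sam 21. Ivy has a majority (≥24).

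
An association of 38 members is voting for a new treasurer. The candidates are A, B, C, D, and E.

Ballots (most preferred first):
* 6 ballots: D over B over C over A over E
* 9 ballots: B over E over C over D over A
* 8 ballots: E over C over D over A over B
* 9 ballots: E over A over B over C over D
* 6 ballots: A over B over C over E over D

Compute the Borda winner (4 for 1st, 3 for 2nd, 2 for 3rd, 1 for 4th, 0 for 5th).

E

A: 6×1 + 9×0 + 8×1 + 9×3 + 6×4 = 65
B: 6×3 + 9×4 + 8×0 + 9×2 + 6×3 = 90
C: 6×2 + 9×2 + 8×3 + 9×1 + 6×2 = 75
D: 6×4 + 9×1 + 8×2 + 9×0 + 6×0 = 49
E: 6×0 + 9×3 + 8×4 + 9×4 + 6×1 = 101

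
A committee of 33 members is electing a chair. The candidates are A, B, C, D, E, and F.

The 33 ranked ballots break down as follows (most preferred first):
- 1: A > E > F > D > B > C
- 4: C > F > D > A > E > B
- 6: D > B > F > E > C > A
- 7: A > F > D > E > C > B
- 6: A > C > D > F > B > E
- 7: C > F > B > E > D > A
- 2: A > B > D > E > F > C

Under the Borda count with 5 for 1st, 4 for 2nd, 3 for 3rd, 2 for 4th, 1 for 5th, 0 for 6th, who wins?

A: 1×5 + 4×2 + 6×0 + 7×5 + 6×5 + 7×0 + 2×5 = 88
B: 1×1 + 4×0 + 6×4 + 7×0 + 6×1 + 7×3 + 2×4 = 60
C: 1×0 + 4×5 + 6×1 + 7×1 + 6×4 + 7×5 + 2×0 = 92
D: 1×2 + 4×3 + 6×5 + 7×3 + 6×3 + 7×1 + 2×3 = 96
E: 1×4 + 4×1 + 6×2 + 7×2 + 6×0 + 7×2 + 2×2 = 52
F: 1×3 + 4×4 + 6×3 + 7×4 + 6×2 + 7×4 + 2×1 = 107

F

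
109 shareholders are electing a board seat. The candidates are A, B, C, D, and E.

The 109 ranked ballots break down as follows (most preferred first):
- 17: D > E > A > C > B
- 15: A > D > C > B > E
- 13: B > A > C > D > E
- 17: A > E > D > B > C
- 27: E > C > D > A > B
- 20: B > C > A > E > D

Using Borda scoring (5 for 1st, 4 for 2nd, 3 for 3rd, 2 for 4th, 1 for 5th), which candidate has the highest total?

A

A: 17×3 + 15×5 + 13×4 + 17×5 + 27×2 + 20×3 = 377
B: 17×1 + 15×2 + 13×5 + 17×2 + 27×1 + 20×5 = 273
C: 17×2 + 15×3 + 13×3 + 17×1 + 27×4 + 20×4 = 323
D: 17×5 + 15×4 + 13×2 + 17×3 + 27×3 + 20×1 = 323
E: 17×4 + 15×1 + 13×1 + 17×4 + 27×5 + 20×2 = 339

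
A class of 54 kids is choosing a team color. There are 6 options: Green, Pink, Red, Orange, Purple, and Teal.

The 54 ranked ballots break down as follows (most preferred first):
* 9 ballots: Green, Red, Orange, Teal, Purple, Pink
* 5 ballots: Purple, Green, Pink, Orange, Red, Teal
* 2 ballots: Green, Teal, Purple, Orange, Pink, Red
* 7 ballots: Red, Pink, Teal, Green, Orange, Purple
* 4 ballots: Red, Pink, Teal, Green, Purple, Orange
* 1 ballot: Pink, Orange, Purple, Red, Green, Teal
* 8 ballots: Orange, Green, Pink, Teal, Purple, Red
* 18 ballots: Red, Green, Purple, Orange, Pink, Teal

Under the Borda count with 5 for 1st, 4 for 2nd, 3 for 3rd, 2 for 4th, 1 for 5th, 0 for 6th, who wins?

Green: 9×5 + 5×4 + 2×5 + 7×2 + 4×2 + 1×1 + 8×4 + 18×4 = 202
Pink: 9×0 + 5×3 + 2×1 + 7×4 + 4×4 + 1×5 + 8×3 + 18×1 = 108
Red: 9×4 + 5×1 + 2×0 + 7×5 + 4×5 + 1×2 + 8×0 + 18×5 = 188
Orange: 9×3 + 5×2 + 2×2 + 7×1 + 4×0 + 1×4 + 8×5 + 18×2 = 128
Purple: 9×1 + 5×5 + 2×3 + 7×0 + 4×1 + 1×3 + 8×1 + 18×3 = 109
Teal: 9×2 + 5×0 + 2×4 + 7×3 + 4×3 + 1×0 + 8×2 + 18×0 = 75

Green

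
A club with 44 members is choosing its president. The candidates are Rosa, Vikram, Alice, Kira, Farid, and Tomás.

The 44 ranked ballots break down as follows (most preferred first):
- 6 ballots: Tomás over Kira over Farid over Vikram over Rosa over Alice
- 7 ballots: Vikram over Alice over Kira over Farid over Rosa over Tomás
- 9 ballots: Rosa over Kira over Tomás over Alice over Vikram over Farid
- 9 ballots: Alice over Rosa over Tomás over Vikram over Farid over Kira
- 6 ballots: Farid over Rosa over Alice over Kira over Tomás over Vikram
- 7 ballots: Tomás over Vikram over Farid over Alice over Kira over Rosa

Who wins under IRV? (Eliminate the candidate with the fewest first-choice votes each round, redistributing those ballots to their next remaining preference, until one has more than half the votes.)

Alice

Round 1: Rosa 9, Vikram 7, Alice 9, Kira 0, Farid 6, Tomás 13. Kira eliminated.
Round 2: Rosa 9, Vikram 7, Alice 9, Farid 6, Tomás 13. Farid eliminated.
Round 3: Rosa 15, Vikram 7, Alice 9, Tomás 13. Vikram eliminated.
Round 4: Rosa 15, Alice 16, Tomás 13. Tomás eliminated.
Round 5: Rosa 21, Alice 23. Alice has a majority (≥23).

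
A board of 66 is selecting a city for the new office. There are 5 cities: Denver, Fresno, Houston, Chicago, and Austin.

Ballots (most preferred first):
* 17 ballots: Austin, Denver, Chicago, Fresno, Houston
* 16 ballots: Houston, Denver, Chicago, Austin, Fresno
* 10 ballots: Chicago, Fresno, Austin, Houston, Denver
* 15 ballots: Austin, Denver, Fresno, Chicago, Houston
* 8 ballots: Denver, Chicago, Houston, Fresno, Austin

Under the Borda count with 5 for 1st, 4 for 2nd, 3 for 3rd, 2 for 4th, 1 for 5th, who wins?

Denver: 17×4 + 16×4 + 10×1 + 15×4 + 8×5 = 242
Fresno: 17×2 + 16×1 + 10×4 + 15×3 + 8×2 = 151
Houston: 17×1 + 16×5 + 10×2 + 15×1 + 8×3 = 156
Chicago: 17×3 + 16×3 + 10×5 + 15×2 + 8×4 = 211
Austin: 17×5 + 16×2 + 10×3 + 15×5 + 8×1 = 230

Denver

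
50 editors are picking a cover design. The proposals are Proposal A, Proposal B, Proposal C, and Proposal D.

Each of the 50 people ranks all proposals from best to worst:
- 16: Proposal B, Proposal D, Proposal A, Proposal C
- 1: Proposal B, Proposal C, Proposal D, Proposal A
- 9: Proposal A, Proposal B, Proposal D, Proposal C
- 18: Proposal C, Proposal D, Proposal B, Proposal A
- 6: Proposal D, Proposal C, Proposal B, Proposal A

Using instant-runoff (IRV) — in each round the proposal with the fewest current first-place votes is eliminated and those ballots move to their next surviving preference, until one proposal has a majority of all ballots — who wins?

Proposal B

Round 1: Proposal A 9, Proposal B 17, Proposal C 18, Proposal D 6. Proposal D eliminated.
Round 2: Proposal A 9, Proposal B 17, Proposal C 24. Proposal A eliminated.
Round 3: Proposal B 26, Proposal C 24. Proposal B has a majority (≥26).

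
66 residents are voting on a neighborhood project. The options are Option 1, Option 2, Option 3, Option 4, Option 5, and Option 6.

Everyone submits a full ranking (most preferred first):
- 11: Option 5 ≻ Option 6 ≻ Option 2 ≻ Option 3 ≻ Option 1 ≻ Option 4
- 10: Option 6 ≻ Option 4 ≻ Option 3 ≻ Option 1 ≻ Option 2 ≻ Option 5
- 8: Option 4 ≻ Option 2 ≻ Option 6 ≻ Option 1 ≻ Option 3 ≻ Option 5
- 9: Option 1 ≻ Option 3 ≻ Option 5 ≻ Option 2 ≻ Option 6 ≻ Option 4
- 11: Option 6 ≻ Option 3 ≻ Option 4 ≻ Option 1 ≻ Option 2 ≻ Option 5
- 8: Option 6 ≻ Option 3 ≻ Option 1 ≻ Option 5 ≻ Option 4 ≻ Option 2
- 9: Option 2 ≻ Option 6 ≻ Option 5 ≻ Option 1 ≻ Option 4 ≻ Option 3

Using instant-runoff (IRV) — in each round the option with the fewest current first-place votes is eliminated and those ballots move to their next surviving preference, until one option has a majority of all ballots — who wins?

Round 1: Option 1 9, Option 2 9, Option 3 0, Option 4 8, Option 5 11, Option 6 29. Option 3 eliminated.
Round 2: Option 1 9, Option 2 9, Option 4 8, Option 5 11, Option 6 29. Option 4 eliminated.
Round 3: Option 1 9, Option 2 17, Option 5 11, Option 6 29. Option 1 eliminated.
Round 4: Option 2 17, Option 5 20, Option 6 29. Option 2 eliminated.
Round 5: Option 5 20, Option 6 46. Option 6 has a majority (≥34).

Option 6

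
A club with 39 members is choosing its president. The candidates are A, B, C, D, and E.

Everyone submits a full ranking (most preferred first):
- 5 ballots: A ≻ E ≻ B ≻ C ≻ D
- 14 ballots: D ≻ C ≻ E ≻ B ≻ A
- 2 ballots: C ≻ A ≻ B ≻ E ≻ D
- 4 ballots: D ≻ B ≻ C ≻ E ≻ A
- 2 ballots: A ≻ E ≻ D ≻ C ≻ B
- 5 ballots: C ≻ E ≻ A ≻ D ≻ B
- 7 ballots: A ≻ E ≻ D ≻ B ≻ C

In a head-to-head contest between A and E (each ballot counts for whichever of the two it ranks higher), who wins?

E

A is ranked above E on 16 ballots; E above A on 23.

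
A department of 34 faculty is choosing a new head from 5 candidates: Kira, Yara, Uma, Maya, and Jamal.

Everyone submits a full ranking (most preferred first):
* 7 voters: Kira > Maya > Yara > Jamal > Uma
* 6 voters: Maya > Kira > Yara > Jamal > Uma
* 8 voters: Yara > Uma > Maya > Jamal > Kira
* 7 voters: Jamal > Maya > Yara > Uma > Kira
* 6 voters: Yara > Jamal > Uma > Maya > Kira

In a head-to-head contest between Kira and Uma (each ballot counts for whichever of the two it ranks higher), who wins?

Uma

Kira is ranked above Uma on 13 ballots; Uma above Kira on 21.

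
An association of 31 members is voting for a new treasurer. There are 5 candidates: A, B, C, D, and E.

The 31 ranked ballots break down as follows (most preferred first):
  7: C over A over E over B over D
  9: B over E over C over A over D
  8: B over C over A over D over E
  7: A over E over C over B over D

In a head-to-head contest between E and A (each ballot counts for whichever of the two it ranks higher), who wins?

E is ranked above A on 9 ballots; A above E on 22.

A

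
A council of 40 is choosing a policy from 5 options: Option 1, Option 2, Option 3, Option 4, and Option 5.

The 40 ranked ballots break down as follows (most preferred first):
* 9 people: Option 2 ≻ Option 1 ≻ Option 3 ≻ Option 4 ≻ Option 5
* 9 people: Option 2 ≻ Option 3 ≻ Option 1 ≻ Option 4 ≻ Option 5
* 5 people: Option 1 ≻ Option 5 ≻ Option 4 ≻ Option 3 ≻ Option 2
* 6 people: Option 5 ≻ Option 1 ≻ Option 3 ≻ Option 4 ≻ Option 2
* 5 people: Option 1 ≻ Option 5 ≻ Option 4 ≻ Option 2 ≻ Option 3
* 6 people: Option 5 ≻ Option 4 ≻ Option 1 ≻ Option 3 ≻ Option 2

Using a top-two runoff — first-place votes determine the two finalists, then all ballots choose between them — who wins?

Option 5

Round 1 first-place votes: Option 1 10, Option 2 18, Option 3 0, Option 4 0, Option 5 12. Option 2 and Option 5 advance.
Runoff: Option 2 is ranked above Option 5 on 18 ballots, Option 5 above Option 2 on 22.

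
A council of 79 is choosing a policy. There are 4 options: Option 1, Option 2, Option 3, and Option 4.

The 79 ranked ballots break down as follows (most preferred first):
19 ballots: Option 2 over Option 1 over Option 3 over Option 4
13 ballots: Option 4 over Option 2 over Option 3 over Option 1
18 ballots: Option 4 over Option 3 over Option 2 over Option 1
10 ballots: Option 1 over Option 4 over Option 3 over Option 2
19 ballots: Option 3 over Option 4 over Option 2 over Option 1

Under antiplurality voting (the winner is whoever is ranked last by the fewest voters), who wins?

Last-place votes: Option 1 50, Option 2 10, Option 3 0, Option 4 19.

Option 3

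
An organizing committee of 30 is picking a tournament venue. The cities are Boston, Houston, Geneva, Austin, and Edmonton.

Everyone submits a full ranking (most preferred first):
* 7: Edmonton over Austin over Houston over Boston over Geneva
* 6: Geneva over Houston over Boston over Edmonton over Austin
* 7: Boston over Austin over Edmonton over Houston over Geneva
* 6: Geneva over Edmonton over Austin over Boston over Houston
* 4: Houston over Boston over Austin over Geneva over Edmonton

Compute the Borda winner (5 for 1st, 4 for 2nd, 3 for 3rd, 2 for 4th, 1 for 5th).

Edmonton

Boston: 7×2 + 6×3 + 7×5 + 6×2 + 4×4 = 95
Houston: 7×3 + 6×4 + 7×2 + 6×1 + 4×5 = 85
Geneva: 7×1 + 6×5 + 7×1 + 6×5 + 4×2 = 82
Austin: 7×4 + 6×1 + 7×4 + 6×3 + 4×3 = 92
Edmonton: 7×5 + 6×2 + 7×3 + 6×4 + 4×1 = 96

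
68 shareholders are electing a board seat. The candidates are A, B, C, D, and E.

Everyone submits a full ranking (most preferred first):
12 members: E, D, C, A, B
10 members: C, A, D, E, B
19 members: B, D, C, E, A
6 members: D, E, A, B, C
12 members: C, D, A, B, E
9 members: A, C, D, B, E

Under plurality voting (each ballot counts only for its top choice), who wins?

First-place votes: A 9, B 19, C 22, D 6, E 12.

C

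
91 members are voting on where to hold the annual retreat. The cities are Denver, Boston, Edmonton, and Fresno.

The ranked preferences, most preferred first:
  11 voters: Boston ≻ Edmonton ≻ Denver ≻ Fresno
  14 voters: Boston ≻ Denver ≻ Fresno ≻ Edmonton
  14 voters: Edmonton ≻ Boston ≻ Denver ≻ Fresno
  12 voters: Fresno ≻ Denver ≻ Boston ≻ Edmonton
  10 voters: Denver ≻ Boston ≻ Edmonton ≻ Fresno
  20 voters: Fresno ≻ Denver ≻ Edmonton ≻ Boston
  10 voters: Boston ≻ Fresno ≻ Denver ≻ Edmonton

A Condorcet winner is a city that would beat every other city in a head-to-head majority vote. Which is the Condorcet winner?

Boston vs Denver: 49–42
Boston vs Edmonton: 57–34
Boston vs Fresno: 59–32
Boston beats every other city.

Boston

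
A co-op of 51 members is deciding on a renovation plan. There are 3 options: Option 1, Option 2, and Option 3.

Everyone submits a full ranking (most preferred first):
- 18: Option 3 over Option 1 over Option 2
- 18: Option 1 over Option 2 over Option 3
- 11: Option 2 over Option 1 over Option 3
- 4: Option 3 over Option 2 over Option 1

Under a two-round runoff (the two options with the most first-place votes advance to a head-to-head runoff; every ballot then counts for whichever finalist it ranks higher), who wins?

Option 1

Round 1 first-place votes: Option 1 18, Option 2 11, Option 3 22. Option 3 and Option 1 advance.
Runoff: Option 3 is ranked above Option 1 on 22 ballots, Option 1 above Option 3 on 29.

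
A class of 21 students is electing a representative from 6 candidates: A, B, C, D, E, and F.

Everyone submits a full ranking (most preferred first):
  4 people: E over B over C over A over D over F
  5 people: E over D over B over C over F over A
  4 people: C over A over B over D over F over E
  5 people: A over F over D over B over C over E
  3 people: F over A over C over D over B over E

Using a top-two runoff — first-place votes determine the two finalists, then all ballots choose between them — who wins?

A

Round 1 first-place votes: A 5, B 0, C 4, D 0, E 9, F 3. E and A advance.
Runoff: E is ranked above A on 9 ballots, A above E on 12.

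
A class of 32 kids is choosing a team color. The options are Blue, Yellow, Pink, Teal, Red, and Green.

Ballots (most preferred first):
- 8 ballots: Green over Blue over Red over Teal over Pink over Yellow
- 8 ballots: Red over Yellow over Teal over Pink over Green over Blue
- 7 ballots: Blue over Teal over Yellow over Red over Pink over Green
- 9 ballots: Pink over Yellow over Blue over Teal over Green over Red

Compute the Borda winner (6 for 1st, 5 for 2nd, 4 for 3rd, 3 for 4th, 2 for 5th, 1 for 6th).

Blue: 8×5 + 8×1 + 7×6 + 9×4 = 126
Yellow: 8×1 + 8×5 + 7×4 + 9×5 = 121
Pink: 8×2 + 8×3 + 7×2 + 9×6 = 108
Teal: 8×3 + 8×4 + 7×5 + 9×3 = 118
Red: 8×4 + 8×6 + 7×3 + 9×1 = 110
Green: 8×6 + 8×2 + 7×1 + 9×2 = 89

Blue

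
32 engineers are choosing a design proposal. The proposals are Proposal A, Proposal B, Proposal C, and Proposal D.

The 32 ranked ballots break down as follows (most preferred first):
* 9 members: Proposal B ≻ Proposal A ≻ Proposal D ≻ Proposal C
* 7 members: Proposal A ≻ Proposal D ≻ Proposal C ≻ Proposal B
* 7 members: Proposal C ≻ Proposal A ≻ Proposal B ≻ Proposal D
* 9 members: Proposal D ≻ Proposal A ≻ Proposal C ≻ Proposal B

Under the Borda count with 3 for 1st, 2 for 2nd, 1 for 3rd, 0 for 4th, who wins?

Proposal A

Proposal A: 9×2 + 7×3 + 7×2 + 9×2 = 71
Proposal B: 9×3 + 7×0 + 7×1 + 9×0 = 34
Proposal C: 9×0 + 7×1 + 7×3 + 9×1 = 37
Proposal D: 9×1 + 7×2 + 7×0 + 9×3 = 50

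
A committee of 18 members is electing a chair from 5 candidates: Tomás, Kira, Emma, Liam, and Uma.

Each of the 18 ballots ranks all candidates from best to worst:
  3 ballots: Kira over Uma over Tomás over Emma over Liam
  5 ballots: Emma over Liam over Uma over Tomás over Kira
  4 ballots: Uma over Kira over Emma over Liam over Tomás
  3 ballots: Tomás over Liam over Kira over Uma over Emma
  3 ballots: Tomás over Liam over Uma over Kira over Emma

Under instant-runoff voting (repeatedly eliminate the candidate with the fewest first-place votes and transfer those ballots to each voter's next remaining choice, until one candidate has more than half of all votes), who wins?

Round 1: Tomás 6, Kira 3, Emma 5, Liam 0, Uma 4. Liam eliminated.
Round 2: Tomás 6, Kira 3, Emma 5, Uma 4. Kira eliminated.
Round 3: Tomás 6, Emma 5, Uma 7. Emma eliminated.
Round 4: Tomás 6, Uma 12. Uma has a majority (≥10).

Uma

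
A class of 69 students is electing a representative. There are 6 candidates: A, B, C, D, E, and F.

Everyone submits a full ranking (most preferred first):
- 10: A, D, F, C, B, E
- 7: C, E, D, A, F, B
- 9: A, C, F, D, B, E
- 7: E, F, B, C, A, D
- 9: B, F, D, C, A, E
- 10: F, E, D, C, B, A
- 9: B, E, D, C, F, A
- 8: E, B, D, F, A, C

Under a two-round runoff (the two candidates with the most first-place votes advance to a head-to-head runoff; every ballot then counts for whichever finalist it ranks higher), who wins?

B

Round 1 first-place votes: A 19, B 18, C 7, D 0, E 15, F 10. A and B advance.
Runoff: A is ranked above B on 26 ballots, B above A on 43.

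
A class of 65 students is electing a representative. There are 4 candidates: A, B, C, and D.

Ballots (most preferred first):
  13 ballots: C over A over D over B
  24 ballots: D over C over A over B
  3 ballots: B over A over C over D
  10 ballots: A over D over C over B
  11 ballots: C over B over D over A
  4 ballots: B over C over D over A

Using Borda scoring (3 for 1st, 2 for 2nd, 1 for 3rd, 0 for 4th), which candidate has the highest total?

C

A: 13×2 + 24×1 + 3×2 + 10×3 + 11×0 + 4×0 = 86
B: 13×0 + 24×0 + 3×3 + 10×0 + 11×2 + 4×3 = 43
C: 13×3 + 24×2 + 3×1 + 10×1 + 11×3 + 4×2 = 141
D: 13×1 + 24×3 + 3×0 + 10×2 + 11×1 + 4×1 = 120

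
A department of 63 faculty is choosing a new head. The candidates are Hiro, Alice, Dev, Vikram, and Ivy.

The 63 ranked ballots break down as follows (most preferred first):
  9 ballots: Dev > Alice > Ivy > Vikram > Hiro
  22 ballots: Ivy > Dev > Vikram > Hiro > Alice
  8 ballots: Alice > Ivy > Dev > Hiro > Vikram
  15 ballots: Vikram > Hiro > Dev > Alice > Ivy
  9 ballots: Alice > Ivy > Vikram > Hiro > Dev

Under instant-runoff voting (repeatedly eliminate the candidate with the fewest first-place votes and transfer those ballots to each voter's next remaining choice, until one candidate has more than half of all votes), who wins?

Round 1: Hiro 0, Alice 17, Dev 9, Vikram 15, Ivy 22. Hiro eliminated.
Round 2: Alice 17, Dev 9, Vikram 15, Ivy 22. Dev eliminated.
Round 3: Alice 26, Vikram 15, Ivy 22. Vikram eliminated.
Round 4: Alice 41, Ivy 22. Alice has a majority (≥32).

Alice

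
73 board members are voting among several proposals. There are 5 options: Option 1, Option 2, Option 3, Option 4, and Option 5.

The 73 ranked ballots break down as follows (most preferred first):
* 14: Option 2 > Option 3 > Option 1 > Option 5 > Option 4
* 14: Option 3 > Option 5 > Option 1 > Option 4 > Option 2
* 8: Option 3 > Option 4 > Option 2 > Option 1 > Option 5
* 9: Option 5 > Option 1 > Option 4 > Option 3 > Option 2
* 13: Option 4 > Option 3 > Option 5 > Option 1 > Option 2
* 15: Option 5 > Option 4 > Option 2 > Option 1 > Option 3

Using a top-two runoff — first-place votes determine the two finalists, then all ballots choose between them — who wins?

Round 1 first-place votes: Option 1 0, Option 2 14, Option 3 22, Option 4 13, Option 5 24. Option 5 and Option 3 advance.
Runoff: Option 5 is ranked above Option 3 on 24 ballots, Option 3 above Option 5 on 49.

Option 3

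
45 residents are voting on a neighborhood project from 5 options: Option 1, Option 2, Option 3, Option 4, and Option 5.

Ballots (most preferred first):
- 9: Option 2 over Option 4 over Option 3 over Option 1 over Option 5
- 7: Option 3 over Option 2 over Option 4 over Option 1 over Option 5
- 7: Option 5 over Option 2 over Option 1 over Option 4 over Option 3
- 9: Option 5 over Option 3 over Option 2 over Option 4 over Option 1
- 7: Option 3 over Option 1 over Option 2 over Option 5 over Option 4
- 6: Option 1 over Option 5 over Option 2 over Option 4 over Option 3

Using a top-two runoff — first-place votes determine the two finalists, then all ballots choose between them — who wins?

Option 3

Round 1 first-place votes: Option 1 6, Option 2 9, Option 3 14, Option 4 0, Option 5 16. Option 5 and Option 3 advance.
Runoff: Option 5 is ranked above Option 3 on 22 ballots, Option 3 above Option 5 on 23.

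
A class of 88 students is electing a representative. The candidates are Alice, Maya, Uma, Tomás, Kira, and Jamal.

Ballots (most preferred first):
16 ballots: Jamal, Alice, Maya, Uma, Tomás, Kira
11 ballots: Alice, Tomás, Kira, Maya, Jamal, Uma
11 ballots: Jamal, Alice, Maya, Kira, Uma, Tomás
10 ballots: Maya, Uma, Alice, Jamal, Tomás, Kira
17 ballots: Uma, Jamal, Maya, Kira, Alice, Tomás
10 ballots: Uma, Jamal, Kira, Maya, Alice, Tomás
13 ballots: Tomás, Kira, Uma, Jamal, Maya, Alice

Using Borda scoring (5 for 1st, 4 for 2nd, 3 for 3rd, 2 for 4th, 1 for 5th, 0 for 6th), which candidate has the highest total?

Alice: 16×4 + 11×5 + 11×4 + 10×3 + 17×1 + 10×1 + 13×0 = 220
Maya: 16×3 + 11×2 + 11×3 + 10×5 + 17×3 + 10×2 + 13×1 = 237
Uma: 16×2 + 11×0 + 11×1 + 10×4 + 17×5 + 10×5 + 13×3 = 257
Tomás: 16×1 + 11×4 + 11×0 + 10×1 + 17×0 + 10×0 + 13×5 = 135
Kira: 16×0 + 11×3 + 11×2 + 10×0 + 17×2 + 10×3 + 13×4 = 171
Jamal: 16×5 + 11×1 + 11×5 + 10×2 + 17×4 + 10×4 + 13×2 = 300

Jamal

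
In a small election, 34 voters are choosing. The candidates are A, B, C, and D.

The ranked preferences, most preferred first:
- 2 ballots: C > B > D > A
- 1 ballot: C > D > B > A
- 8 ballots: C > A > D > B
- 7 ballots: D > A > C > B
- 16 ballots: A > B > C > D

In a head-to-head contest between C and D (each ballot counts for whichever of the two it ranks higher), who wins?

C is ranked above D on 27 ballots; D above C on 7.

C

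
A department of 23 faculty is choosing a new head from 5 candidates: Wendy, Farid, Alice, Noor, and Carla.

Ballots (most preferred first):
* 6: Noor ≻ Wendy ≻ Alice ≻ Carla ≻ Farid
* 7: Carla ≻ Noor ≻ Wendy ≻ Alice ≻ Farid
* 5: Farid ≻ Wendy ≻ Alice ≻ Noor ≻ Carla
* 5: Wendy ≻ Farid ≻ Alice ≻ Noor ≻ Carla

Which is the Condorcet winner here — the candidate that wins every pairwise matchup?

Noor

Noor vs Wendy: 13–10
Noor vs Farid: 13–10
Noor vs Alice: 13–10
Noor vs Carla: 16–7
Noor beats every other candidate.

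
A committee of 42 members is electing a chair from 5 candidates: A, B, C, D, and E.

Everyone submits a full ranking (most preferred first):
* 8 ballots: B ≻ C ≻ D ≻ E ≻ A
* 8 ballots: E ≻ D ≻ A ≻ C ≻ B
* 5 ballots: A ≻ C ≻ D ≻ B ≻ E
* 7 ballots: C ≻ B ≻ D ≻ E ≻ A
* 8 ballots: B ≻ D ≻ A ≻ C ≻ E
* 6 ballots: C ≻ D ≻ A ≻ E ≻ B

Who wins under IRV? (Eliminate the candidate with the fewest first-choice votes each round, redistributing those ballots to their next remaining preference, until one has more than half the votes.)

Round 1: A 5, B 16, C 13, D 0, E 8. D eliminated.
Round 2: A 5, B 16, C 13, E 8. A eliminated.
Round 3: B 16, C 18, E 8. E eliminated.
Round 4: B 16, C 26. C has a majority (≥22).

C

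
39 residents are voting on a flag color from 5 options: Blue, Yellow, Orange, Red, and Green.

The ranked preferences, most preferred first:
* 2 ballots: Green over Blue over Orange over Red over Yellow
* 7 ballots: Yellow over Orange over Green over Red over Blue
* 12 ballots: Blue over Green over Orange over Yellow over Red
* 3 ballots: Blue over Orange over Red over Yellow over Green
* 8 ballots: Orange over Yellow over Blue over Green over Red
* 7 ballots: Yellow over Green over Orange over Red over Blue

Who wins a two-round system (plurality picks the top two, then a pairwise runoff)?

Yellow

Round 1 first-place votes: Blue 15, Yellow 14, Orange 8, Red 0, Green 2. Blue and Yellow advance.
Runoff: Blue is ranked above Yellow on 17 ballots, Yellow above Blue on 22.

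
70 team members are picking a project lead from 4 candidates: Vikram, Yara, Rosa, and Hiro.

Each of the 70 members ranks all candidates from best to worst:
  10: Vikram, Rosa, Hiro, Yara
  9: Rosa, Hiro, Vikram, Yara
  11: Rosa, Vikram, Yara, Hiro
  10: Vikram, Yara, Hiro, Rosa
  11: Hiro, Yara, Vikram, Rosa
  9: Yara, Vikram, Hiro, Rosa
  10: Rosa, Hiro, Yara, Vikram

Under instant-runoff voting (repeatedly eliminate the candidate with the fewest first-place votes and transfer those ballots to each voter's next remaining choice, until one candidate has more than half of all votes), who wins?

Round 1: Vikram 20, Yara 9, Rosa 30, Hiro 11. Yara eliminated.
Round 2: Vikram 29, Rosa 30, Hiro 11. Hiro eliminated.
Round 3: Vikram 40, Rosa 30. Vikram has a majority (≥36).

Vikram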